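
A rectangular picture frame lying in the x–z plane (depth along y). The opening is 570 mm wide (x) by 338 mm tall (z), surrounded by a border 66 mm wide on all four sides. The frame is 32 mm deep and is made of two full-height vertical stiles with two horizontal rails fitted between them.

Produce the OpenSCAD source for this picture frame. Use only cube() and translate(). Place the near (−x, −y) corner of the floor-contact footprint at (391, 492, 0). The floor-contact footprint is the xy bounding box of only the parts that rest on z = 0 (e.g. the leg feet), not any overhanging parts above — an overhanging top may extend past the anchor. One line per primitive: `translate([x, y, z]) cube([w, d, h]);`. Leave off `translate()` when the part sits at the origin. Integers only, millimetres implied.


translate([391, 492, 0]) cube([66, 32, 470]);
translate([1027, 492, 0]) cube([66, 32, 470]);
translate([457, 492, 0]) cube([570, 32, 66]);
translate([457, 492, 404]) cube([570, 32, 66]);


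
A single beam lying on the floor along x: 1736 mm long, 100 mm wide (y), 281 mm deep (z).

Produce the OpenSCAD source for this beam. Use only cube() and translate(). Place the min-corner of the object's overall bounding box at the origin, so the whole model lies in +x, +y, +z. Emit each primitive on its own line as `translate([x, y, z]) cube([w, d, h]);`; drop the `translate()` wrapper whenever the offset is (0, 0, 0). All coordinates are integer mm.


cube([1736, 100, 281]);


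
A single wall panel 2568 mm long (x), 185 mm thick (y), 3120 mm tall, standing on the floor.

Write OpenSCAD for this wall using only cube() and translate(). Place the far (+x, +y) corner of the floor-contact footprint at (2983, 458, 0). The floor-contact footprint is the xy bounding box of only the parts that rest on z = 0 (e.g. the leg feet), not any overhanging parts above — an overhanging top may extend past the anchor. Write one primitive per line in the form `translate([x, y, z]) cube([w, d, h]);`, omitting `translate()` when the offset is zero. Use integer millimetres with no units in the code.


translate([415, 273, 0]) cube([2568, 185, 3120]);


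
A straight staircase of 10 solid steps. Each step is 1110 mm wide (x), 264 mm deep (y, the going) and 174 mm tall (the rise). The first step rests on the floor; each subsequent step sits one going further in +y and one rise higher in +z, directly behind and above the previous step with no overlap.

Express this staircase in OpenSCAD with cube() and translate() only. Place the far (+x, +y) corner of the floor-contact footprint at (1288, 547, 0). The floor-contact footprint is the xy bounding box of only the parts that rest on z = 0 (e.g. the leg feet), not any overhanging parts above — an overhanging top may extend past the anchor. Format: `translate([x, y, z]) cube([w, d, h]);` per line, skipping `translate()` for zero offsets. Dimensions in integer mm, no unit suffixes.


translate([178, 283, 0]) cube([1110, 264, 174]);
translate([178, 547, 174]) cube([1110, 264, 174]);
translate([178, 811, 348]) cube([1110, 264, 174]);
translate([178, 1075, 522]) cube([1110, 264, 174]);
translate([178, 1339, 696]) cube([1110, 264, 174]);
translate([178, 1603, 870]) cube([1110, 264, 174]);
translate([178, 1867, 1044]) cube([1110, 264, 174]);
translate([178, 2131, 1218]) cube([1110, 264, 174]);
translate([178, 2395, 1392]) cube([1110, 264, 174]);
translate([178, 2659, 1566]) cube([1110, 264, 174]);


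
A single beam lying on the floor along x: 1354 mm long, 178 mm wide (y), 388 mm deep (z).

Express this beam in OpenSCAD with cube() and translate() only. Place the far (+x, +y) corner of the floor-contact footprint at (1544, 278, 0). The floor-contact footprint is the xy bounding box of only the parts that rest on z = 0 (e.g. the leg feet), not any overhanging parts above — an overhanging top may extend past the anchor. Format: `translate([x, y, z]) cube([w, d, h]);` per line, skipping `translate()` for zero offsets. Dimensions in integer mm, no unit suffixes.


translate([190, 100, 0]) cube([1354, 178, 388]);


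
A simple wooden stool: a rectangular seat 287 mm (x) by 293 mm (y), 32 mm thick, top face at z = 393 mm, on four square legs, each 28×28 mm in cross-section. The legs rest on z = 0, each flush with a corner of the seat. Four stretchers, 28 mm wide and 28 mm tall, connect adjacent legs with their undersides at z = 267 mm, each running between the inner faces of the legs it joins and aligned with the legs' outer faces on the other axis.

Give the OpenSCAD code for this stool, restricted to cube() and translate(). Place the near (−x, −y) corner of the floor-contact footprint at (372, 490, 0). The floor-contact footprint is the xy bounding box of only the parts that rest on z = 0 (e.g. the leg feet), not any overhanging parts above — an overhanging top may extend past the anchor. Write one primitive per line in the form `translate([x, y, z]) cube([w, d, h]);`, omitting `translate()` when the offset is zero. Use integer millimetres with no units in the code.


translate([372, 490, 361]) cube([287, 293, 32]);
translate([372, 490, 0]) cube([28, 28, 361]);
translate([631, 490, 0]) cube([28, 28, 361]);
translate([372, 755, 0]) cube([28, 28, 361]);
translate([631, 755, 0]) cube([28, 28, 361]);
translate([400, 490, 267]) cube([231, 28, 28]);
translate([400, 755, 267]) cube([231, 28, 28]);
translate([372, 518, 267]) cube([28, 237, 28]);
translate([631, 518, 267]) cube([28, 237, 28]);


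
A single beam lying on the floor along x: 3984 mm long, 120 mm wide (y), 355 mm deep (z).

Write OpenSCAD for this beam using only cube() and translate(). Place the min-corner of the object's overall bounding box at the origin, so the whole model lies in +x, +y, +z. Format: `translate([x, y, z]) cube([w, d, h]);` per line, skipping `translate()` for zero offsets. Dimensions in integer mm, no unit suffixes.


cube([3984, 120, 355]);


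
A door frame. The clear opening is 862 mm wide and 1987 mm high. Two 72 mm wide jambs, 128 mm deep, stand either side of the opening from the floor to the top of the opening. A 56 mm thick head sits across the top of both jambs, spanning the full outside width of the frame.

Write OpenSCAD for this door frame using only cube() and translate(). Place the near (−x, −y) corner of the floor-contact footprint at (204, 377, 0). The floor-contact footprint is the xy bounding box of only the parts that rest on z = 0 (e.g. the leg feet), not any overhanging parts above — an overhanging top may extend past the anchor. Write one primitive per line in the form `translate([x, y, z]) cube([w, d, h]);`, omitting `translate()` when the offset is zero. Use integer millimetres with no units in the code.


translate([204, 377, 0]) cube([72, 128, 1987]);
translate([1138, 377, 0]) cube([72, 128, 1987]);
translate([204, 377, 1987]) cube([1006, 128, 56]);


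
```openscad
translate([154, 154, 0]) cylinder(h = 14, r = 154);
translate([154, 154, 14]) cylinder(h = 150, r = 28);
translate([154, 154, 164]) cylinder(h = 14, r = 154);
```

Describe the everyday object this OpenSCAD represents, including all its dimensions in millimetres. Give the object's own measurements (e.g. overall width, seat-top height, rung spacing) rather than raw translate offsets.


A spool: two coaxial disc flanges of radius 154 mm and thickness 14 mm, joined by a core cylinder of radius 28 mm and height 150 mm. The lower flange rests on z = 0 and the three cylinders share a vertical axis.


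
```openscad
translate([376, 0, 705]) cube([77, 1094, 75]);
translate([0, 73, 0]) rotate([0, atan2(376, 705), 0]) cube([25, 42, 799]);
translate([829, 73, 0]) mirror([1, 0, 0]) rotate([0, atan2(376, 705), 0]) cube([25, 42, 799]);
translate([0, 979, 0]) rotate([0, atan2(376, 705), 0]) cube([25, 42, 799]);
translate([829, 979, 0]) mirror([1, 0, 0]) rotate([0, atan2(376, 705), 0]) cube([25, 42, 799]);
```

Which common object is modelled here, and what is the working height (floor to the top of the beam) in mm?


A sawhorse. The overall height is 780 mm.

A beam across two mirrored pairs of raked legs — a sawhorse. The beam's underside is at z = 705 (matching the legs' vertical rise in atan2(376, 705)) and the beam is 75 mm tall, so its top is at 705 + 75 = 780 mm. The raked legs top out at the beam's underside, so that is the highest point.


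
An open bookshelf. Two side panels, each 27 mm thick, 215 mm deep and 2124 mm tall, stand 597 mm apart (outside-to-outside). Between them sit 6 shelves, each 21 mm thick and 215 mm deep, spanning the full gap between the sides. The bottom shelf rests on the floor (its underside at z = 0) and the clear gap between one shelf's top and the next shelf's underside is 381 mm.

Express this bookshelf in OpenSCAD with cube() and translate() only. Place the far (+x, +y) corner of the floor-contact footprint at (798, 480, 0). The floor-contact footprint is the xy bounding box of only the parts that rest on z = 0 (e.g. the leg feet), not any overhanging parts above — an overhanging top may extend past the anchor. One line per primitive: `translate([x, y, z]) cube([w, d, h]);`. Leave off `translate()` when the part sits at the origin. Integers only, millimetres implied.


translate([201, 265, 0]) cube([27, 215, 2124]);
translate([771, 265, 0]) cube([27, 215, 2124]);
translate([228, 265, 0]) cube([543, 215, 21]);
translate([228, 265, 402]) cube([543, 215, 21]);
translate([228, 265, 804]) cube([543, 215, 21]);
translate([228, 265, 1206]) cube([543, 215, 21]);
translate([228, 265, 1608]) cube([543, 215, 21]);
translate([228, 265, 2010]) cube([543, 215, 21]);


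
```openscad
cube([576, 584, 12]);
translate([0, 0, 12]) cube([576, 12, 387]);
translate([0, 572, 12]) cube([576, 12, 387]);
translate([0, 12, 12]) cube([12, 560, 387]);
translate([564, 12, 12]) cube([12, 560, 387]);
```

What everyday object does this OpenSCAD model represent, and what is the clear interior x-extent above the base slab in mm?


An open box. The internal width is 552 mm.

A 576×584 base slab with four walls standing on it — an open box. The base is 576 mm wide and the walls are 12 mm thick, so the internal width is 576 − 2 × 12 = 552 mm.


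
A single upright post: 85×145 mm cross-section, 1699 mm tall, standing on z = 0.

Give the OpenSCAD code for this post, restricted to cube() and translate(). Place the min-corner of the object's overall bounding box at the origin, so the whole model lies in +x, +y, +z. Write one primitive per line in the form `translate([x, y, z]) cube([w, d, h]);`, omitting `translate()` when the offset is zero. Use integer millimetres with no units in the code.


cube([85, 145, 1699]);


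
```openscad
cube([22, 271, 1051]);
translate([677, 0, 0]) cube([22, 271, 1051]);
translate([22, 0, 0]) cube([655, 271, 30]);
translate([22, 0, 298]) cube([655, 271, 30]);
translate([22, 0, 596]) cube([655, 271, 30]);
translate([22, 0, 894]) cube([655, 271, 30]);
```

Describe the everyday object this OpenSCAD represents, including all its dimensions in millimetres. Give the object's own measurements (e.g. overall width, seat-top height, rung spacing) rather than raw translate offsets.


An open bookshelf. Two side panels, each 22 mm thick, 271 mm deep and 1051 mm tall, stand 699 mm apart (outside-to-outside). Between them sit 4 shelves, each 30 mm thick and 271 mm deep, spanning the full gap between the sides. The bottom shelf rests on the floor (its underside at z = 0) and the clear gap between one shelf's top and the next shelf's underside is 268 mm.


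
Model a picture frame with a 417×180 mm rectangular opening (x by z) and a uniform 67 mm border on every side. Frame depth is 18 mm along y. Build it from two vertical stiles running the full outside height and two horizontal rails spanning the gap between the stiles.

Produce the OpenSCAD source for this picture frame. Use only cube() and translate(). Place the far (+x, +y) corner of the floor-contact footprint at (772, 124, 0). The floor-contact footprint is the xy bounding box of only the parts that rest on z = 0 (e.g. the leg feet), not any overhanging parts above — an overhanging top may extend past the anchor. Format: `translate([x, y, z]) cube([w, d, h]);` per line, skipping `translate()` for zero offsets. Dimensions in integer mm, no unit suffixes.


translate([221, 106, 0]) cube([67, 18, 314]);
translate([705, 106, 0]) cube([67, 18, 314]);
translate([288, 106, 0]) cube([417, 18, 67]);
translate([288, 106, 247]) cube([417, 18, 67]);


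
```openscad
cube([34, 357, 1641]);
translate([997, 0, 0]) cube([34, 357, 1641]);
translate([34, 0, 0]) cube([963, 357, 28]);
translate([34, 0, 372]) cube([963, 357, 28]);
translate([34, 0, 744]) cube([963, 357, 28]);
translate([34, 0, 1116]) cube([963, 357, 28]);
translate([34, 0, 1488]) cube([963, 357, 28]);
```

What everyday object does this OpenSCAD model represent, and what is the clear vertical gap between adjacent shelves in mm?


A bookshelf. The clear shelf gap is 344 mm.

Two tall side panels with 5 horizontal boards between them — a bookshelf. The first two shelf undersides are at z = 0 and z = 372; with shelf thickness 28, the clear gap is 372 − 0 − 28 = 344 mm.


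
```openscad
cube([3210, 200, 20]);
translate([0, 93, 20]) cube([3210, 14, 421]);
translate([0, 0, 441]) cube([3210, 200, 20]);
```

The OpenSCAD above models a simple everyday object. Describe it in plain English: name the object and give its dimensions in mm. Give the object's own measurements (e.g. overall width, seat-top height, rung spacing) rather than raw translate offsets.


An I-beam lying along x, 3210 mm long. Overall section height 461 mm. Two flanges 200 mm wide (y) and 20 mm thick, one on the floor and one at the top; a web 14 mm thick runs between them, centred on the flange width.


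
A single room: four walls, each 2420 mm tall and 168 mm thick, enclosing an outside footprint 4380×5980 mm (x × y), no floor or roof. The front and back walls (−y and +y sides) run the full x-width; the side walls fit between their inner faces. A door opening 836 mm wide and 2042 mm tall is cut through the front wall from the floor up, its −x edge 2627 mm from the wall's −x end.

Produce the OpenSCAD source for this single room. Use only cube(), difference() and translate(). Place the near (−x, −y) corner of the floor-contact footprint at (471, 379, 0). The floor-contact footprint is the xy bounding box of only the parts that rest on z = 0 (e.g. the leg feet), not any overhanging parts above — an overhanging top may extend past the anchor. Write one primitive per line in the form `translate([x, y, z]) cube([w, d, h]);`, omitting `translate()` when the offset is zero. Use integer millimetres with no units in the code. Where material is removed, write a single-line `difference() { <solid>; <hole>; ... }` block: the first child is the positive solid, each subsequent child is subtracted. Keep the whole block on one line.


difference() { translate([471, 379, 0]) cube([4380, 168, 2420]); translate([3098, 379, 0]) cube([836, 168, 2042]); }
translate([471, 6191, 0]) cube([4380, 168, 2420]);
translate([471, 547, 0]) cube([168, 5644, 2420]);
translate([4683, 547, 0]) cube([168, 5644, 2420]);


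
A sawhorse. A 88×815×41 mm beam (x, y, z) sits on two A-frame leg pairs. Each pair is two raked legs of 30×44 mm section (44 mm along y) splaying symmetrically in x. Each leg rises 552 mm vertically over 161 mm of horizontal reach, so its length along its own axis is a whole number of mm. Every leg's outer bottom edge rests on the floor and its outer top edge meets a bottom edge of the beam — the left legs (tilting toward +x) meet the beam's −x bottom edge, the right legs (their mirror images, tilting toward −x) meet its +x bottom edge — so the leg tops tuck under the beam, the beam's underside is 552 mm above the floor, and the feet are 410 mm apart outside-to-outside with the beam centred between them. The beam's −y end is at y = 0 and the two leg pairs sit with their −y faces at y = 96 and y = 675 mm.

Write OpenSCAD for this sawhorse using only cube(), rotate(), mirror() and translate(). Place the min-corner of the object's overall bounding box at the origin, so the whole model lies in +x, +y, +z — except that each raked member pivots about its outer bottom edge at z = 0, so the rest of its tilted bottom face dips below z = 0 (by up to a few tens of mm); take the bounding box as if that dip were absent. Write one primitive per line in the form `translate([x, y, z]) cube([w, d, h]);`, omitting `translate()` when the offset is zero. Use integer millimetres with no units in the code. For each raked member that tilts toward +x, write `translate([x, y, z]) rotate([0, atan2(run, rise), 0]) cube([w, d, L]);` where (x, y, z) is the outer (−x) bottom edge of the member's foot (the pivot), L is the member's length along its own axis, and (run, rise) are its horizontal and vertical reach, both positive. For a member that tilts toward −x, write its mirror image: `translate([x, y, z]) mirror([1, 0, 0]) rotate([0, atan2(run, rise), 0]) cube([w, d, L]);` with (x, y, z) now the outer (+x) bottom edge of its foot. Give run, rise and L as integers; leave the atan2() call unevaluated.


translate([161, 0, 552]) cube([88, 815, 41]);
translate([0, 96, 0]) rotate([0, atan2(161, 552), 0]) cube([30, 44, 575]);
translate([410, 96, 0]) mirror([1, 0, 0]) rotate([0, atan2(161, 552), 0]) cube([30, 44, 575]);
translate([0, 675, 0]) rotate([0, atan2(161, 552), 0]) cube([30, 44, 575]);
translate([410, 675, 0]) mirror([1, 0, 0]) rotate([0, atan2(161, 552), 0]) cube([30, 44, 575]);


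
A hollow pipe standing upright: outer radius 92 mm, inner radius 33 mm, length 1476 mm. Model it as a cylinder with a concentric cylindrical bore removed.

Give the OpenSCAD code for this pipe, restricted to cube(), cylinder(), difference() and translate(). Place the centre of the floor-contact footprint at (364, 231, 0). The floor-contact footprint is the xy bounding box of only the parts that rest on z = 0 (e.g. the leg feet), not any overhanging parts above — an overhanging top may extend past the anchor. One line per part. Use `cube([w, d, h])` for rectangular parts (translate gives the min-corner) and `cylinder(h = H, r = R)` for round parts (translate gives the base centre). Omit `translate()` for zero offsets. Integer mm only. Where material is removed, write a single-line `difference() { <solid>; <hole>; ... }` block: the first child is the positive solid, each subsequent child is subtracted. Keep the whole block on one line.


difference() { translate([364, 231, 0]) cylinder(h = 1476, r = 92); translate([364, 231, 0]) cylinder(h = 1476, r = 33); }


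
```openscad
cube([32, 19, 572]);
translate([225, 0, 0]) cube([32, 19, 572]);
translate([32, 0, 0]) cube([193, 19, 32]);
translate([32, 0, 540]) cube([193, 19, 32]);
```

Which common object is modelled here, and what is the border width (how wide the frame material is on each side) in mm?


A picture frame. The border width is 32 mm.

Four thin pieces enclosing a rectangular opening — a picture frame. The two full-height stiles are 572 mm tall; the top rail sits at z = 540 and is 32 mm tall, so the border above the opening is 572 − 540 = 32 mm, matching the stile x-width.


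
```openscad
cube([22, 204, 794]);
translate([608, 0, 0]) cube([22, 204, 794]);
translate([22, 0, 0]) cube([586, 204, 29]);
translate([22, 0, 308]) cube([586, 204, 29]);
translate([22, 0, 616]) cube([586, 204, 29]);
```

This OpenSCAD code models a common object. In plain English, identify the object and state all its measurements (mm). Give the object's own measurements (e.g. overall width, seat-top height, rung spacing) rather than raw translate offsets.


An open bookshelf. Two side panels, each 22 mm thick, 204 mm deep and 794 mm tall, stand 630 mm apart (outside-to-outside). Between them sit 3 shelves, each 29 mm thick and 204 mm deep, spanning the full gap between the sides. The bottom shelf rests on the floor (its underside at z = 0) and the clear gap between one shelf's top and the next shelf's underside is 279 mm.


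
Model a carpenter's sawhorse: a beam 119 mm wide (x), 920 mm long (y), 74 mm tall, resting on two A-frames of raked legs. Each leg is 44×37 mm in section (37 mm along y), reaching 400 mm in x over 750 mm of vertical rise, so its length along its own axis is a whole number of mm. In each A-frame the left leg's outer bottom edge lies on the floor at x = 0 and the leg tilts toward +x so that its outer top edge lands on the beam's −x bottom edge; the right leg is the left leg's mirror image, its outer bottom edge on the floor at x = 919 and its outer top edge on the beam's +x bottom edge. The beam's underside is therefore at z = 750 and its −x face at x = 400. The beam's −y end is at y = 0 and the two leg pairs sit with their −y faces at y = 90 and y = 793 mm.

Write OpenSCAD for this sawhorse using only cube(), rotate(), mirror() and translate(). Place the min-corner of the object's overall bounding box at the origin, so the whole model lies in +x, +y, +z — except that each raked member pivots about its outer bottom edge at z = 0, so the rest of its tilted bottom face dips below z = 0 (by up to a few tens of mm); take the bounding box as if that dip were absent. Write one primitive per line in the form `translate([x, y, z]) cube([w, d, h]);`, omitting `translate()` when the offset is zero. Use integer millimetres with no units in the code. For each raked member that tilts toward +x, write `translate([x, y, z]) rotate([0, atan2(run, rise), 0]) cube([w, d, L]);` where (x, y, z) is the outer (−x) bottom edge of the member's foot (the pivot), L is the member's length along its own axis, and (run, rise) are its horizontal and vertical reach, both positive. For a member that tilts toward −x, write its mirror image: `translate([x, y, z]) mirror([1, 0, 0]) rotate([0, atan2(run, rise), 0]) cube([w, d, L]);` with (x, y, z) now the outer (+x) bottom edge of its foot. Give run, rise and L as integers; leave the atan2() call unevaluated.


translate([400, 0, 750]) cube([119, 920, 74]);
translate([0, 90, 0]) rotate([0, atan2(400, 750), 0]) cube([44, 37, 850]);
translate([919, 90, 0]) mirror([1, 0, 0]) rotate([0, atan2(400, 750), 0]) cube([44, 37, 850]);
translate([0, 793, 0]) rotate([0, atan2(400, 750), 0]) cube([44, 37, 850]);
translate([919, 793, 0]) mirror([1, 0, 0]) rotate([0, atan2(400, 750), 0]) cube([44, 37, 850]);


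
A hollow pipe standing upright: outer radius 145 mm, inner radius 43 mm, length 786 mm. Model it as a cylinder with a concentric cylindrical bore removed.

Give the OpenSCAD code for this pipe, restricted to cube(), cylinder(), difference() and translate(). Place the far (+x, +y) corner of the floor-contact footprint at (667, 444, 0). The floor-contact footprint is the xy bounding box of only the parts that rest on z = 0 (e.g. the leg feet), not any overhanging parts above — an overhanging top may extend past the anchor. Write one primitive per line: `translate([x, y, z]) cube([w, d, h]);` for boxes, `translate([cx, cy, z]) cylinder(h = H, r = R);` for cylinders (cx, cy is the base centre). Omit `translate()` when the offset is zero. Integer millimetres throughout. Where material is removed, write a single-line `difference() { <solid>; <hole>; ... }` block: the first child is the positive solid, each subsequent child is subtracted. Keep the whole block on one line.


difference() { translate([522, 299, 0]) cylinder(h = 786, r = 145); translate([522, 299, 0]) cylinder(h = 786, r = 43); }


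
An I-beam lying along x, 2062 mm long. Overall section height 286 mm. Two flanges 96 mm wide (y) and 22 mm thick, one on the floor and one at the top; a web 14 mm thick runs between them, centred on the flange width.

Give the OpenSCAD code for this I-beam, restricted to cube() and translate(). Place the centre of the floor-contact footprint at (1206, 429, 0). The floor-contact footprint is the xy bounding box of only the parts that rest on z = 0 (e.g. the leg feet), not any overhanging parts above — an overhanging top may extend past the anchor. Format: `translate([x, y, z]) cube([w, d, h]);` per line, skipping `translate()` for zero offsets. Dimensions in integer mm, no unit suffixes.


translate([175, 381, 0]) cube([2062, 96, 22]);
translate([175, 422, 22]) cube([2062, 14, 242]);
translate([175, 381, 264]) cube([2062, 96, 22]);


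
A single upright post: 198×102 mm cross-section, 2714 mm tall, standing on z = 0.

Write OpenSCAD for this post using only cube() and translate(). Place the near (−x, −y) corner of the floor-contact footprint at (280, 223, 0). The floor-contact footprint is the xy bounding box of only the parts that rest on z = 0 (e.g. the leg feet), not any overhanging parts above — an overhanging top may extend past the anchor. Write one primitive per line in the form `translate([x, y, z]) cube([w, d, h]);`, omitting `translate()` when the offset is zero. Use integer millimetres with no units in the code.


translate([280, 223, 0]) cube([198, 102, 2714]);


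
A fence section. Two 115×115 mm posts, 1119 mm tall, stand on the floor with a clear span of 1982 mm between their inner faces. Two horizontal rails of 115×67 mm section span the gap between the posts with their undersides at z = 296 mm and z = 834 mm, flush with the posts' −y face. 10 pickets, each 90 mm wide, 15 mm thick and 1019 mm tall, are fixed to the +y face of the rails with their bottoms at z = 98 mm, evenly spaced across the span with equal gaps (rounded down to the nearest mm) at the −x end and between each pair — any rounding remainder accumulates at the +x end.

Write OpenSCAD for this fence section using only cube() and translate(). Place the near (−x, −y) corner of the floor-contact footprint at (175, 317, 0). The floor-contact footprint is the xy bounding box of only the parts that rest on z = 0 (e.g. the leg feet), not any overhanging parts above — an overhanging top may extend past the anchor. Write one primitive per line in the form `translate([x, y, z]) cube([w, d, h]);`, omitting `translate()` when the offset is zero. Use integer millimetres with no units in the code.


translate([175, 317, 0]) cube([115, 115, 1119]);
translate([2272, 317, 0]) cube([115, 115, 1119]);
translate([290, 317, 296]) cube([1982, 115, 67]);
translate([290, 317, 834]) cube([1982, 115, 67]);
translate([388, 432, 98]) cube([90, 15, 1019]);
translate([576, 432, 98]) cube([90, 15, 1019]);
translate([764, 432, 98]) cube([90, 15, 1019]);
translate([952, 432, 98]) cube([90, 15, 1019]);
translate([1140, 432, 98]) cube([90, 15, 1019]);
translate([1328, 432, 98]) cube([90, 15, 1019]);
translate([1516, 432, 98]) cube([90, 15, 1019]);
translate([1704, 432, 98]) cube([90, 15, 1019]);
translate([1892, 432, 98]) cube([90, 15, 1019]);
translate([2080, 432, 98]) cube([90, 15, 1019]);


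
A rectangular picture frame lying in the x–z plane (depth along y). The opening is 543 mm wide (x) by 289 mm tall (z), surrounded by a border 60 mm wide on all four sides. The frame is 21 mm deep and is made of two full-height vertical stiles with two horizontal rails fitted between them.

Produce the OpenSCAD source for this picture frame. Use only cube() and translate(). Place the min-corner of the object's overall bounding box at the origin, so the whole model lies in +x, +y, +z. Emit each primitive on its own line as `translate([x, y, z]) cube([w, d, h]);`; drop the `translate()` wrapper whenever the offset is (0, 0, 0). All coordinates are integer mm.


cube([60, 21, 409]);
translate([603, 0, 0]) cube([60, 21, 409]);
translate([60, 0, 0]) cube([543, 21, 60]);
translate([60, 0, 349]) cube([543, 21, 60]);


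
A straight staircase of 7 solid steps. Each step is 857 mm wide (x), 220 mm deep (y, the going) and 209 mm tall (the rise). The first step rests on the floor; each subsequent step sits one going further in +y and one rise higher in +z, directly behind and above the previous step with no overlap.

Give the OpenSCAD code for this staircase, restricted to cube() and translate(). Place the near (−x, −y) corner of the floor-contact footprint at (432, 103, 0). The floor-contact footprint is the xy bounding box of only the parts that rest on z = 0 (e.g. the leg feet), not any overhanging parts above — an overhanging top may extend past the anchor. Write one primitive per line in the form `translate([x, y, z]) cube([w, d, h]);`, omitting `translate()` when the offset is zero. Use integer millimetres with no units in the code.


translate([432, 103, 0]) cube([857, 220, 209]);
translate([432, 323, 209]) cube([857, 220, 209]);
translate([432, 543, 418]) cube([857, 220, 209]);
translate([432, 763, 627]) cube([857, 220, 209]);
translate([432, 983, 836]) cube([857, 220, 209]);
translate([432, 1203, 1045]) cube([857, 220, 209]);
translate([432, 1423, 1254]) cube([857, 220, 209]);


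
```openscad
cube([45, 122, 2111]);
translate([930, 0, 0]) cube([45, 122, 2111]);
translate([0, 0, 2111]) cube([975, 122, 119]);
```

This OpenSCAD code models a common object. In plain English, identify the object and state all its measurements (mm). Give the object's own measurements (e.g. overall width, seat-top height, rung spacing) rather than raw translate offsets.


A door frame. The clear opening is 885 mm wide and 2111 mm high. Two 45 mm wide jambs, 122 mm deep, stand either side of the opening from the floor to the top of the opening. A 119 mm thick head sits across the top of both jambs, spanning the full outside width of the frame.


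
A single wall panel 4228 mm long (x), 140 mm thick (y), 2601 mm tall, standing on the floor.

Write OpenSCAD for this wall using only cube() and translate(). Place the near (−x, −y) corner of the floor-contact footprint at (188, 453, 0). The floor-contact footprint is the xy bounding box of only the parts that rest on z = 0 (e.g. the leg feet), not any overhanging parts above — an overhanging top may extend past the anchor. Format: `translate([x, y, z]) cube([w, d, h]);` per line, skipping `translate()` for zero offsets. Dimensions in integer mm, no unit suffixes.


translate([188, 453, 0]) cube([4228, 140, 2601]);


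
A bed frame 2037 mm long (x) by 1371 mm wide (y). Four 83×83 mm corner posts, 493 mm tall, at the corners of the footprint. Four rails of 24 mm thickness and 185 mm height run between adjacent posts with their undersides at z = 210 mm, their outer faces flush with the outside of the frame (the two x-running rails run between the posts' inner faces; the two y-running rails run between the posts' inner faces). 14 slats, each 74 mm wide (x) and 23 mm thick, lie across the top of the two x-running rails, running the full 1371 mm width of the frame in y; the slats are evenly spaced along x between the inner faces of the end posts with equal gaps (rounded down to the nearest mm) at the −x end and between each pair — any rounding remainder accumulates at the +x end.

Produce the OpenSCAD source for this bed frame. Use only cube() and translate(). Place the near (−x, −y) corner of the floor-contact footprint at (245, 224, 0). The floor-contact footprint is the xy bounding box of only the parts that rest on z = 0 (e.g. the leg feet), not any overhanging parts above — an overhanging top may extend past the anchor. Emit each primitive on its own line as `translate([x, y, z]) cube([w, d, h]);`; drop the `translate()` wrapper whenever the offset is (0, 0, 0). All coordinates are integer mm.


translate([245, 224, 0]) cube([83, 83, 493]);
translate([245, 1512, 0]) cube([83, 83, 493]);
translate([2199, 224, 0]) cube([83, 83, 493]);
translate([2199, 1512, 0]) cube([83, 83, 493]);
translate([328, 224, 210]) cube([1871, 24, 185]);
translate([328, 1571, 210]) cube([1871, 24, 185]);
translate([245, 307, 210]) cube([24, 1205, 185]);
translate([2258, 307, 210]) cube([24, 1205, 185]);
translate([383, 224, 395]) cube([74, 1371, 23]);
translate([512, 224, 395]) cube([74, 1371, 23]);
translate([641, 224, 395]) cube([74, 1371, 23]);
translate([770, 224, 395]) cube([74, 1371, 23]);
translate([899, 224, 395]) cube([74, 1371, 23]);
translate([1028, 224, 395]) cube([74, 1371, 23]);
translate([1157, 224, 395]) cube([74, 1371, 23]);
translate([1286, 224, 395]) cube([74, 1371, 23]);
translate([1415, 224, 395]) cube([74, 1371, 23]);
translate([1544, 224, 395]) cube([74, 1371, 23]);
translate([1673, 224, 395]) cube([74, 1371, 23]);
translate([1802, 224, 395]) cube([74, 1371, 23]);
translate([1931, 224, 395]) cube([74, 1371, 23]);
translate([2060, 224, 395]) cube([74, 1371, 23]);


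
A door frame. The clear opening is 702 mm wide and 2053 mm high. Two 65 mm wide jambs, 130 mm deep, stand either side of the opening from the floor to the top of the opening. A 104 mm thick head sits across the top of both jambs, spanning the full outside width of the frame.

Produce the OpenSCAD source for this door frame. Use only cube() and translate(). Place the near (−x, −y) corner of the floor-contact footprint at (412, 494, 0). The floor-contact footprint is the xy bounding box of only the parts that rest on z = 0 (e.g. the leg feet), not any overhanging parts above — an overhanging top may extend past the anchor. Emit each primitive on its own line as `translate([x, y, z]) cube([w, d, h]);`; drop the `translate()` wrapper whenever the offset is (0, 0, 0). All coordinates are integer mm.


translate([412, 494, 0]) cube([65, 130, 2053]);
translate([1179, 494, 0]) cube([65, 130, 2053]);
translate([412, 494, 2053]) cube([832, 130, 104]);


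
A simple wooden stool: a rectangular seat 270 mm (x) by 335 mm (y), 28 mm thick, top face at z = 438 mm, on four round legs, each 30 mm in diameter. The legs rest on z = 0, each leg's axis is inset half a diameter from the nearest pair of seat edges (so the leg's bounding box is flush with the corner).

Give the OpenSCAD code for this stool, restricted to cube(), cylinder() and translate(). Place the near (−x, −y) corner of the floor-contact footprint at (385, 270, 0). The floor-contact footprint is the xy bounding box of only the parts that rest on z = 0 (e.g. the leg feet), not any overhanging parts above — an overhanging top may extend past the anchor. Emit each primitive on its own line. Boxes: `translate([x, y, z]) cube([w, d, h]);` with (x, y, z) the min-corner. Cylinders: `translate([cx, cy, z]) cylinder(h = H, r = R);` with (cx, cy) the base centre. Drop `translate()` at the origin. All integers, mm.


translate([385, 270, 410]) cube([270, 335, 28]);
translate([400, 285, 0]) cylinder(h = 410, r = 15);
translate([640, 285, 0]) cylinder(h = 410, r = 15);
translate([400, 590, 0]) cylinder(h = 410, r = 15);
translate([640, 590, 0]) cylinder(h = 410, r = 15);


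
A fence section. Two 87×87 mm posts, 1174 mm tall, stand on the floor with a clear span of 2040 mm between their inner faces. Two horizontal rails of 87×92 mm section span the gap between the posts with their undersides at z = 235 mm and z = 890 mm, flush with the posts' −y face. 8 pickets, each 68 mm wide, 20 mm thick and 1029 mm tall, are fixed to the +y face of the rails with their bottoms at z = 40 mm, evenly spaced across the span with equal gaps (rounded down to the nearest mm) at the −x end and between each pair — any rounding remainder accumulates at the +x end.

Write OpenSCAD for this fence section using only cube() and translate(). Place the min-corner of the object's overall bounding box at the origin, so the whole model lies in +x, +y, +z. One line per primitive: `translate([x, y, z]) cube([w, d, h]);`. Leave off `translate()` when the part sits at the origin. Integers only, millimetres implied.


cube([87, 87, 1174]);
translate([2127, 0, 0]) cube([87, 87, 1174]);
translate([87, 0, 235]) cube([2040, 87, 92]);
translate([87, 0, 890]) cube([2040, 87, 92]);
translate([253, 87, 40]) cube([68, 20, 1029]);
translate([487, 87, 40]) cube([68, 20, 1029]);
translate([721, 87, 40]) cube([68, 20, 1029]);
translate([955, 87, 40]) cube([68, 20, 1029]);
translate([1189, 87, 40]) cube([68, 20, 1029]);
translate([1423, 87, 40]) cube([68, 20, 1029]);
translate([1657, 87, 40]) cube([68, 20, 1029]);
translate([1891, 87, 40]) cube([68, 20, 1029]);


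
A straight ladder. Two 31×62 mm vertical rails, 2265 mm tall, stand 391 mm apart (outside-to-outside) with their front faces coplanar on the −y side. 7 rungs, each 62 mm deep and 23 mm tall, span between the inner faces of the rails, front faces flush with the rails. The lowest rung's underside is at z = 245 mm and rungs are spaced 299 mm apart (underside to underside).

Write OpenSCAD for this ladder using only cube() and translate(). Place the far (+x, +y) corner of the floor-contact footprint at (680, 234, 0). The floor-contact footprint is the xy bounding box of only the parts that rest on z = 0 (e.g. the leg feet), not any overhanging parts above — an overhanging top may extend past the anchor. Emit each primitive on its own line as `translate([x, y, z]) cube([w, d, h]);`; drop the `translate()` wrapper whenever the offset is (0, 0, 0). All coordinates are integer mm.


translate([289, 172, 0]) cube([31, 62, 2265]);
translate([649, 172, 0]) cube([31, 62, 2265]);
translate([320, 172, 245]) cube([329, 62, 23]);
translate([320, 172, 544]) cube([329, 62, 23]);
translate([320, 172, 843]) cube([329, 62, 23]);
translate([320, 172, 1142]) cube([329, 62, 23]);
translate([320, 172, 1441]) cube([329, 62, 23]);
translate([320, 172, 1740]) cube([329, 62, 23]);
translate([320, 172, 2039]) cube([329, 62, 23]);


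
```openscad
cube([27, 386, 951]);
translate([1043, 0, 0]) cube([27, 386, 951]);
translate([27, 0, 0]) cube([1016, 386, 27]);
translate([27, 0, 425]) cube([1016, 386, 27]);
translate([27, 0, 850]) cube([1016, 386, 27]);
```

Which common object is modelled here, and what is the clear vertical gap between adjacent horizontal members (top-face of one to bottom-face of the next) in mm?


A bookshelf. The clear shelf gap is 398 mm.

Two tall side panels with 3 horizontal boards between them — a bookshelf. The first two shelf undersides are at z = 0 and z = 425; with shelf thickness 27, the clear gap is 425 − 0 − 27 = 398 mm.


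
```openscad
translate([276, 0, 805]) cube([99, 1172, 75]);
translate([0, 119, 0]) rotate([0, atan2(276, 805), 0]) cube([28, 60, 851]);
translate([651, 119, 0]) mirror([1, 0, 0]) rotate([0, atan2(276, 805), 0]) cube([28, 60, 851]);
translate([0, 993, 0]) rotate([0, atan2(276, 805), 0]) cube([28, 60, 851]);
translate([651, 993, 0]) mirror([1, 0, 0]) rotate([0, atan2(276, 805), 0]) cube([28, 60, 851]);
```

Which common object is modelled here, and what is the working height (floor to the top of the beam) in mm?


A sawhorse. The overall height is 880 mm.

A beam across two mirrored pairs of raked legs — a sawhorse. The beam's underside is at z = 805 (matching the legs' vertical rise in atan2(276, 805)) and the beam is 75 mm tall, so its top is at 805 + 75 = 880 mm. The raked legs top out at the beam's underside, so that is the highest point.


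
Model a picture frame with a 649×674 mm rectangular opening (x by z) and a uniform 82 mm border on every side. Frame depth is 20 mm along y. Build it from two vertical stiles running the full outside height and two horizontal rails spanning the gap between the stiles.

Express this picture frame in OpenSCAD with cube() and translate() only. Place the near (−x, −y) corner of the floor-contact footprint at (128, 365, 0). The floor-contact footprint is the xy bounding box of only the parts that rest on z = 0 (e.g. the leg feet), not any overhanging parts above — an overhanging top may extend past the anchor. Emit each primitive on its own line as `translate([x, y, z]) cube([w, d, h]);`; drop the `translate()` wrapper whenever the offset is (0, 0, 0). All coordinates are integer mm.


translate([128, 365, 0]) cube([82, 20, 838]);
translate([859, 365, 0]) cube([82, 20, 838]);
translate([210, 365, 0]) cube([649, 20, 82]);
translate([210, 365, 756]) cube([649, 20, 82]);


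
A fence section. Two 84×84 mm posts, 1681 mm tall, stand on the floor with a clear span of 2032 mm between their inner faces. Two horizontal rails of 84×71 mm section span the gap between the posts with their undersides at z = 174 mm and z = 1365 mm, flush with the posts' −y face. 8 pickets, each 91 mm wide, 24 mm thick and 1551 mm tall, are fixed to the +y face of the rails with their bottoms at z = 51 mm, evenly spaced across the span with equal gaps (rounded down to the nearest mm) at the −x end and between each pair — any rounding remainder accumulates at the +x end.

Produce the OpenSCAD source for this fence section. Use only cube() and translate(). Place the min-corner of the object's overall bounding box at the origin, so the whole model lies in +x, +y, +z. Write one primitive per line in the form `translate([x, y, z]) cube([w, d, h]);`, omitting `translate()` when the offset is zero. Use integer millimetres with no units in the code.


cube([84, 84, 1681]);
translate([2116, 0, 0]) cube([84, 84, 1681]);
translate([84, 0, 174]) cube([2032, 84, 71]);
translate([84, 0, 1365]) cube([2032, 84, 71]);
translate([228, 84, 51]) cube([91, 24, 1551]);
translate([463, 84, 51]) cube([91, 24, 1551]);
translate([698, 84, 51]) cube([91, 24, 1551]);
translate([933, 84, 51]) cube([91, 24, 1551]);
translate([1168, 84, 51]) cube([91, 24, 1551]);
translate([1403, 84, 51]) cube([91, 24, 1551]);
translate([1638, 84, 51]) cube([91, 24, 1551]);
translate([1873, 84, 51]) cube([91, 24, 1551]);
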